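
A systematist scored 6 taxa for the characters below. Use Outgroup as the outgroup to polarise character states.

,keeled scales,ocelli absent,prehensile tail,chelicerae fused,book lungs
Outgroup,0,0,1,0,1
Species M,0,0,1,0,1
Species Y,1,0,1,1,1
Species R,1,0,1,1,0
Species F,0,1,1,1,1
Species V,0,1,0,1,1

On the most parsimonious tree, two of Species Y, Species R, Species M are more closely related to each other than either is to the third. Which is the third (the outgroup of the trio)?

Species M

Character polarity is set by the outgroup: the derived state is whichever differs from the outgroup's state, so for prehensile tail, book lungs the derived state is '0', and for the remaining characters it is '1'.
Only Species R and Species Y show the derived state '1' for keeled scales, supporting them as a clade.
ocelli absent (derived state '1') is shared by Species F and Species V — a synapomorphy uniting that clade.
prehensile tail (derived state '0') is unique to Species V (autapomorphy; uninformative for grouping).
Only Species F, Species R, Species V, and Species Y show the derived state '1' for chelicerae fused, supporting them as a clade.
book lungs: derived state '0' in Species R only — an autapomorphy, so it tells us nothing about relationships among taxa.
Most parsimonious ingroup topology: (Species M,((Species Y,Species R),(Species F,Species V))).
Species R and Species Y share a more recent common ancestor with each other than either does with Species M, so Species M is the least closely related of the three.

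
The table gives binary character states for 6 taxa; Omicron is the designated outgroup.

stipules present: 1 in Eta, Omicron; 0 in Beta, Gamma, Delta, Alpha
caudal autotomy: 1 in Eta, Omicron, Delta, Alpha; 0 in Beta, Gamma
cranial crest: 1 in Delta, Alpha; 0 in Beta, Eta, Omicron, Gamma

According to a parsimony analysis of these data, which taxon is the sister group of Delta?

Alpha

Character polarity is set by the outgroup: the derived state is whichever differs from the outgroup's state, so for stipules present, caudal autotomy the derived state is '0', and for the remaining characters it is '1'.
stipules present (derived state '0') is shared by Alpha, Beta, Delta, and Gamma — a synapomorphy uniting that clade.
caudal autotomy (derived state '0') is shared by Beta and Gamma — a synapomorphy uniting that clade.
cranial crest (derived state '1') is shared by Alpha and Delta — a synapomorphy uniting that clade.
Most parsimonious ingroup topology: (((Delta,Alpha),(Beta,Gamma)),Eta).
Delta and Alpha form a cherry on this tree, so they are sister taxa.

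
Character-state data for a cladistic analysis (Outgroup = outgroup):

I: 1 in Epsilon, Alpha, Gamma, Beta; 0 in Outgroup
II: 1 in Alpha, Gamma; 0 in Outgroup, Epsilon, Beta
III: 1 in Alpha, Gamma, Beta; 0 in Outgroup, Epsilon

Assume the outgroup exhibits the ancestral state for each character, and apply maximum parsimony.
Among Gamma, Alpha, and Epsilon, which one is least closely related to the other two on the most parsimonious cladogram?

The outgroup has state '0' for every character, so '1' is the derived state throughout.
All ingroup taxa share the derived state '1' for I; it defines the ingroup but does not resolve relationships within it.
II: derived state '1' in Alpha and Gamma only — synapomorphy for {Alpha, Gamma}.
III: derived state '1' in Alpha, Beta, and Gamma only — synapomorphy for {Alpha, Beta, Gamma}.
Most parsimonious ingroup topology: (Epsilon,((Alpha,Gamma),Beta)).
Alpha and Gamma share a more recent common ancestor with each other than either does with Epsilon, so Epsilon is the least closely related of the three.

Epsilon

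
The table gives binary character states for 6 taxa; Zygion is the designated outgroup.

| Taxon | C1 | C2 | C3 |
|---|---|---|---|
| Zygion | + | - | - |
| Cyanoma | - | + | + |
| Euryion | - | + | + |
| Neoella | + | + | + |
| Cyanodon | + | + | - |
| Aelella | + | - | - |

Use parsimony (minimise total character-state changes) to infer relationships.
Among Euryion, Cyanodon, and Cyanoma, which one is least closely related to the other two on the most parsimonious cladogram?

Cyanodon

Character polarity is set by the outgroup: the derived state is whichever differs from the outgroup's state, so for C1 the derived state is '-', and for the remaining characters it is '+'.
C1 (derived state '-') is shared by Cyanoma and Euryion — a synapomorphy uniting that clade.
C2 (derived state '+') is shared by Cyanodon, Cyanoma, Euryion, and Neoella — a synapomorphy uniting that clade.
C3: derived state '+' in Cyanoma, Euryion, and Neoella only — synapomorphy for {Cyanoma, Euryion, Neoella}.
Most parsimonious ingroup topology: ((((Cyanoma,Euryion),Neoella),Cyanodon),Aelella).
Cyanoma and Euryion share a more recent common ancestor with each other than either does with Cyanodon, so Cyanodon is the least closely related of the three.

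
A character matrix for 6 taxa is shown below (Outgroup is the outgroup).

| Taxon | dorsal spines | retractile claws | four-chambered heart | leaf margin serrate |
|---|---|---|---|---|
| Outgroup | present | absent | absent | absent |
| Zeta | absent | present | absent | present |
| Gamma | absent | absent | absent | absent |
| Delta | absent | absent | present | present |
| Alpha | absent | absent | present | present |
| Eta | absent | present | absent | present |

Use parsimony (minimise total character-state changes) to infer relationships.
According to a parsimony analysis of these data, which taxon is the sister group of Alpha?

Delta

Character polarity is set by the outgroup: the derived state is whichever differs from the outgroup's state, so for dorsal spines the derived state is 'absent', and for the remaining characters it is 'present'.
dorsal spines (derived state 'absent') is shared by all ingroup taxa — unites the whole ingroup.
retractile claws (derived state 'present') is shared by Eta and Zeta — a synapomorphy uniting that clade.
four-chambered heart: derived state 'present' in Alpha and Delta only — synapomorphy for {Alpha, Delta}.
leaf margin serrate: derived state 'present' in Alpha, Delta, Eta, and Zeta only — synapomorphy for {Alpha, Delta, Eta, Zeta}.
Most parsimonious ingroup topology: (((Zeta,Eta),(Delta,Alpha)),Gamma).
Alpha and Delta form a cherry on this tree, so they are sister taxa.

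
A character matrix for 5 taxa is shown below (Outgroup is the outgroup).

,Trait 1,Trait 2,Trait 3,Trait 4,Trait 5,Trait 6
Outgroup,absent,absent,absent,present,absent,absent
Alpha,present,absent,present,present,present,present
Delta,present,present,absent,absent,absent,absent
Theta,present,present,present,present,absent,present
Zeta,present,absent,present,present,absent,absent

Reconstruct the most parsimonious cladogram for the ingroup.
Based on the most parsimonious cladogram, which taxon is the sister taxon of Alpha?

Character polarity is set by the outgroup: the derived state is whichever differs from the outgroup's state, so for Trait 4 the derived state is 'absent', and for the remaining characters it is 'present'.
All ingroup taxa share the derived state 'present' for Trait 1; it defines the ingroup but does not resolve relationships within it.
Trait 2 groups Delta and Theta, which is incompatible with the clades supported by the remaining characters; treating it as convergent (homoplasy) costs fewer steps than any alternative tree.
Only Alpha, Theta, and Zeta show the derived state 'present' for Trait 3, supporting them as a clade.
Trait 4 (derived state 'absent') is unique to Delta (autapomorphy; uninformative for grouping).
Trait 5 (derived state 'present') is unique to Alpha (autapomorphy; uninformative for grouping).
Only Alpha and Theta show the derived state 'present' for Trait 6, supporting them as a clade.
Most parsimonious ingroup topology: (((Alpha,Theta),Zeta),Delta).
Alpha and Theta form a cherry on this tree, so they are sister taxa.

Theta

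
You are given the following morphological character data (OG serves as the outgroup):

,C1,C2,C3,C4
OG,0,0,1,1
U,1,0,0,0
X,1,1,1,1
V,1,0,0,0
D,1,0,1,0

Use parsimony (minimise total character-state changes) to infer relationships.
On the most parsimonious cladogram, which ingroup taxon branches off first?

X

Character polarity is set by the outgroup: the derived state is whichever differs from the outgroup's state, so for C3, C4 the derived state is '0', and for the remaining characters it is '1'.
All ingroup taxa share the derived state '1' for C1; it defines the ingroup but does not resolve relationships within it.
C2: derived state '1' in X only — an autapomorphy, so it tells us nothing about relationships among taxa.
Only U and V show the derived state '0' for C3, supporting them as a clade.
C4 (derived state '0') is shared by D, U, and V — a synapomorphy uniting that clade.
Most parsimonious ingroup topology: (((U,V),D),X).
X is sister to the clade containing all other ingroup taxa, so it is the earliest-diverging (most basal) ingroup lineage.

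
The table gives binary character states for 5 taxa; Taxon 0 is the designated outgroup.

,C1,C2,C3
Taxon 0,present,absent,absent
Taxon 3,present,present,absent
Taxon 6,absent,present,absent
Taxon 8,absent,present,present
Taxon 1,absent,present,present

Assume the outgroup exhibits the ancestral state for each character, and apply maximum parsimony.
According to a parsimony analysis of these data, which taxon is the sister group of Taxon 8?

Taxon 1

Character polarity is set by the outgroup: the derived state is whichever differs from the outgroup's state, so for C1 the derived state is 'absent', and for the remaining characters it is 'present'.
Only Taxon 1, Taxon 6, and Taxon 8 show the derived state 'absent' for C1, supporting them as a clade.
C2 (derived state 'present') is shared by all ingroup taxa — unites the whole ingroup.
Only Taxon 1 and Taxon 8 show the derived state 'present' for C3, supporting them as a clade.
Most parsimonious ingroup topology: (Taxon 3,(Taxon 6,(Taxon 8,Taxon 1))).
Taxon 8 and Taxon 1 form a cherry on this tree, so they are sister taxa.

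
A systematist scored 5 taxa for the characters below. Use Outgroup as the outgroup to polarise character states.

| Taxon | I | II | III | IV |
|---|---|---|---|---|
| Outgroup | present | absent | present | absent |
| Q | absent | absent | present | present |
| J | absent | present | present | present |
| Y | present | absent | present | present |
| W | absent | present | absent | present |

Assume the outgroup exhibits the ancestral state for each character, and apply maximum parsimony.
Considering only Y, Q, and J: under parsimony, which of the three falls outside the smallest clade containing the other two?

Y

Character polarity is set by the outgroup: the derived state is whichever differs from the outgroup's state, so for I, III the derived state is 'absent', and for the remaining characters it is 'present'.
I (derived state 'absent') is shared by J, Q, and W — a synapomorphy uniting that clade.
II (derived state 'present') is shared by J and W — a synapomorphy uniting that clade.
III: derived state 'absent' in W only — an autapomorphy, so it tells us nothing about relationships among taxa.
IV (derived state 'present') is shared by all ingroup taxa — unites the whole ingroup.
Most parsimonious ingroup topology: ((Q,(J,W)),Y).
Q and J share a more recent common ancestor with each other than either does with Y, so Y is the least closely related of the three.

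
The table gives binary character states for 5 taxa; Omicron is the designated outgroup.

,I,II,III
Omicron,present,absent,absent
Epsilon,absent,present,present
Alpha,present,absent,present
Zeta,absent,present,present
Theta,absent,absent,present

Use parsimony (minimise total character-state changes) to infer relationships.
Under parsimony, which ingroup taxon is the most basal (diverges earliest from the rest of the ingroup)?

Character polarity is set by the outgroup: the derived state is whichever differs from the outgroup's state, so for I the derived state is 'absent', and for the remaining characters it is 'present'.
I (derived state 'absent') is shared by Epsilon, Theta, and Zeta — a synapomorphy uniting that clade.
Only Epsilon and Zeta show the derived state 'present' for II, supporting them as a clade.
III (derived state 'present') is shared by all ingroup taxa — unites the whole ingroup.
Most parsimonious ingroup topology: (((Epsilon,Zeta),Theta),Alpha).
Alpha is sister to the clade containing all other ingroup taxa, so it is the earliest-diverging (most basal) ingroup lineage.

Alpha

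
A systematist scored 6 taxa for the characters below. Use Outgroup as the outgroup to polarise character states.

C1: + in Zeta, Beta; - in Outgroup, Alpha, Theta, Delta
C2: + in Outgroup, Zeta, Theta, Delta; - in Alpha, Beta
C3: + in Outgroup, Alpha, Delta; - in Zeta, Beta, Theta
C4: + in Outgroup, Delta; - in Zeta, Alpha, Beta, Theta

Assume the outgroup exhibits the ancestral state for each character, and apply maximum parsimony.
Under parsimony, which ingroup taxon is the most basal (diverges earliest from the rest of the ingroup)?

Character polarity is set by the outgroup: the derived state is whichever differs from the outgroup's state, so for C2, C3, C4 the derived state is '-', and for the remaining characters it is '+'.
C1 (derived state '+') is shared by Beta and Zeta — a synapomorphy uniting that clade.
C2 (state '-') occurs in Alpha and Beta but conflicts with the nesting implied by the other characters — most parsimoniously interpreted as homoplasy.
C3: derived state '-' in Beta, Theta, and Zeta only — synapomorphy for {Beta, Theta, Zeta}.
C4: derived state '-' in Alpha, Beta, Theta, and Zeta only — synapomorphy for {Alpha, Beta, Theta, Zeta}.
Most parsimonious ingroup topology: ((((Zeta,Beta),Theta),Alpha),Delta).
Delta is sister to the clade containing all other ingroup taxa, so it is the earliest-diverging (most basal) ingroup lineage.

Delta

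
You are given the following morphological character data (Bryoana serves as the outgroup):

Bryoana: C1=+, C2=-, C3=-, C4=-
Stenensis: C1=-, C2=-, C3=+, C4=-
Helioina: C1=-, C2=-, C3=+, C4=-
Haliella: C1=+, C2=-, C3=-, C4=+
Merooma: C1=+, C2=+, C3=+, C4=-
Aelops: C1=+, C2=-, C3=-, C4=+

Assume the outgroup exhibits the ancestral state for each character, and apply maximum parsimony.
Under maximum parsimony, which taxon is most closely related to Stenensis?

Helioina

Character polarity is set by the outgroup: the derived state is whichever differs from the outgroup's state, so for C1 the derived state is '-', and for the remaining characters it is '+'.
C1 (derived state '-') is shared by Helioina and Stenensis — a synapomorphy uniting that clade.
C2: derived state '+' in Merooma only — an autapomorphy, so it tells us nothing about relationships among taxa.
Only Helioina, Merooma, and Stenensis show the derived state '+' for C3, supporting them as a clade.
Only Aelops and Haliella show the derived state '+' for C4, supporting them as a clade.
Most parsimonious ingroup topology: (((Stenensis,Helioina),Merooma),(Haliella,Aelops)).
Stenensis and Helioina form a cherry on this tree, so they are sister taxa.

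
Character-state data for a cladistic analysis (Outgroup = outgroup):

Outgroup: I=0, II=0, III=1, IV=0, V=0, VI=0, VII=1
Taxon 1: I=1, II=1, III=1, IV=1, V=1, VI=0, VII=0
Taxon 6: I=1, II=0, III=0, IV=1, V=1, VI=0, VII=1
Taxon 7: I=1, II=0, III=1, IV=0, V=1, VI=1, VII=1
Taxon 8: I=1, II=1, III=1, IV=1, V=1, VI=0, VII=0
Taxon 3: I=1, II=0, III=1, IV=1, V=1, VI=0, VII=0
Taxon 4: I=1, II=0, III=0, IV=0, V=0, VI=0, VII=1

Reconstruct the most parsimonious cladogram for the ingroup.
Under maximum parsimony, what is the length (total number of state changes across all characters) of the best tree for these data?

8

Character polarity is set by the outgroup: the derived state is whichever differs from the outgroup's state, so for III, VII the derived state is '0', and for the remaining characters it is '1'.
All ingroup taxa share the derived state '1' for I; it defines the ingroup but does not resolve relationships within it.
II (derived state '1') is shared by Taxon 1 and Taxon 8 — a synapomorphy uniting that clade.
III groups Taxon 4 and Taxon 6, which is incompatible with the clades supported by the remaining characters; treating it as convergent (homoplasy) costs fewer steps than any alternative tree.
IV (derived state '1') is shared by Taxon 1, Taxon 3, Taxon 6, and Taxon 8 — a synapomorphy uniting that clade.
Only Taxon 1, Taxon 3, Taxon 6, Taxon 7, and Taxon 8 show the derived state '1' for V, supporting them as a clade.
VI: derived state '1' in Taxon 7 only — an autapomorphy, so it tells us nothing about relationships among taxa.
Only Taxon 1, Taxon 3, and Taxon 8 show the derived state '0' for VII, supporting them as a clade.
Most parsimonious ingroup topology: (((((Taxon 1,Taxon 8),Taxon 3),Taxon 6),Taxon 7),Taxon 4).
Changes per character on this tree: I: 1; II: 1; III: 2; IV: 1; V: 1; VI: 1; VII: 1.
Total = 8.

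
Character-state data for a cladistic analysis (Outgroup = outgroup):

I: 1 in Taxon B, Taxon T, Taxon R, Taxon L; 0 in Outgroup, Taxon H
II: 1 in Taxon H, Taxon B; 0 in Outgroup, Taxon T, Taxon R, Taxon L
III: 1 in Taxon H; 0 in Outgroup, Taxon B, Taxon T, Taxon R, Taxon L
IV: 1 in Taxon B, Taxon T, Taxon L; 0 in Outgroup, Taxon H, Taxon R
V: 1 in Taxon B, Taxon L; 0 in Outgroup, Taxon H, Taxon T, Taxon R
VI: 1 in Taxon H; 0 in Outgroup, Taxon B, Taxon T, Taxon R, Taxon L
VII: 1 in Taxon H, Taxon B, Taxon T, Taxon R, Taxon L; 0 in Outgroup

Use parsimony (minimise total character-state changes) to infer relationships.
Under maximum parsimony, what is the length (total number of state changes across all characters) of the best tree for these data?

The outgroup has state '0' for every character, so '1' is the derived state throughout.
I (derived state '1') is shared by Taxon B, Taxon L, Taxon R, and Taxon T — a synapomorphy uniting that clade.
II groups Taxon B and Taxon H, which is incompatible with the clades supported by the remaining characters; treating it as convergent (homoplasy) costs fewer steps than any alternative tree.
III (derived state '1') is unique to Taxon H (autapomorphy; uninformative for grouping).
IV (derived state '1') is shared by Taxon B, Taxon L, and Taxon T — a synapomorphy uniting that clade.
V: derived state '1' in Taxon B and Taxon L only — synapomorphy for {Taxon B, Taxon L}.
VI (derived state '1') is unique to Taxon H (autapomorphy; uninformative for grouping).
All ingroup taxa share the derived state '1' for VII; it defines the ingroup but does not resolve relationships within it.
Most parsimonious ingroup topology: (Taxon H,(((Taxon B,Taxon L),Taxon T),Taxon R)).
Changes per character on this tree: I: 1; II: 2; III: 1; IV: 1; V: 1; VI: 1; VII: 1.
Total = 8.

8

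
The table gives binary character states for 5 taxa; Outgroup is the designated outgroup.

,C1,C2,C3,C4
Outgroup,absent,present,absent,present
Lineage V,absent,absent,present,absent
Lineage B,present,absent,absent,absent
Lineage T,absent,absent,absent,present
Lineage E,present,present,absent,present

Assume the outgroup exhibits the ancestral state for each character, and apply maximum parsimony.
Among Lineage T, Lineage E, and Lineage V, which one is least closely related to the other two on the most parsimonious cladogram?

Lineage E

Character polarity is set by the outgroup: the derived state is whichever differs from the outgroup's state, so for C2, C4 the derived state is 'absent', and for the remaining characters it is 'present'.
C1 groups Lineage B and Lineage E, which is incompatible with the clades supported by the remaining characters; treating it as convergent (homoplasy) costs fewer steps than any alternative tree.
Only Lineage B, Lineage T, and Lineage V show the derived state 'absent' for C2, supporting them as a clade.
C3: derived state 'present' in Lineage V only — an autapomorphy, so it tells us nothing about relationships among taxa.
C4: derived state 'absent' in Lineage B and Lineage V only — synapomorphy for {Lineage B, Lineage V}.
Most parsimonious ingroup topology: (((Lineage V,Lineage B),Lineage T),Lineage E).
Lineage V and Lineage T share a more recent common ancestor with each other than either does with Lineage E, so Lineage E is the least closely related of the three.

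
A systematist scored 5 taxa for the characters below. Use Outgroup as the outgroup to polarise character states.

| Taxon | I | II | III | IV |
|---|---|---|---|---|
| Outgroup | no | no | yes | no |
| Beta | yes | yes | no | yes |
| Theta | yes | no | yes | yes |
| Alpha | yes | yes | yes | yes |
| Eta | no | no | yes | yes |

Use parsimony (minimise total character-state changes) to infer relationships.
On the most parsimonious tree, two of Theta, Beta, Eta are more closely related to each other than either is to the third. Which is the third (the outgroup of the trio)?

Eta

Character polarity is set by the outgroup: the derived state is whichever differs from the outgroup's state, so for III the derived state is 'no', and for the remaining characters it is 'yes'.
I (derived state 'yes') is shared by Alpha, Beta, and Theta — a synapomorphy uniting that clade.
II (derived state 'yes') is shared by Alpha and Beta — a synapomorphy uniting that clade.
III: derived state 'no' in Beta only — an autapomorphy, so it tells us nothing about relationships among taxa.
IV (derived state 'yes') is shared by all ingroup taxa — unites the whole ingroup.
Most parsimonious ingroup topology: (((Beta,Alpha),Theta),Eta).
Theta and Beta share a more recent common ancestor with each other than either does with Eta, so Eta is the least closely related of the three.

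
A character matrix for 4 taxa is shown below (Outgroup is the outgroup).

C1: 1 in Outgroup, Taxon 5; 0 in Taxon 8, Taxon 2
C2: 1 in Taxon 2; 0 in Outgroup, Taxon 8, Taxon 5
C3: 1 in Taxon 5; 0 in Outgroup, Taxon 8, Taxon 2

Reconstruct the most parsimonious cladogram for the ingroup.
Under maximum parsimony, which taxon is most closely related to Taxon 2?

Taxon 8

Character polarity is set by the outgroup: the derived state is whichever differs from the outgroup's state, so for C1 the derived state is '0', and for the remaining characters it is '1'.
Only Taxon 2 and Taxon 8 show the derived state '0' for C1, supporting them as a clade.
C2 (derived state '1') is unique to Taxon 2 (autapomorphy; uninformative for grouping).
C3: derived state '1' in Taxon 5 only — an autapomorphy, so it tells us nothing about relationships among taxa.
Most parsimonious ingroup topology: ((Taxon 8,Taxon 2),Taxon 5).
Taxon 2 and Taxon 8 form a cherry on this tree, so they are sister taxa.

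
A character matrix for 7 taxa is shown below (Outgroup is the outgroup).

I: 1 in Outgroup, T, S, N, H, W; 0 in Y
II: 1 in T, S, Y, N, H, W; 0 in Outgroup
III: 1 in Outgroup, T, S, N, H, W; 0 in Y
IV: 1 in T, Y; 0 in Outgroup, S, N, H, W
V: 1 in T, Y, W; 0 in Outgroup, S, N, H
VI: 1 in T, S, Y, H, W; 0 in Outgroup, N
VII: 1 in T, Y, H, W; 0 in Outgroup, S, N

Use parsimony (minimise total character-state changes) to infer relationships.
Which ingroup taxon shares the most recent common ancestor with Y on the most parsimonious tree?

Character polarity is set by the outgroup: the derived state is whichever differs from the outgroup's state, so for I, III the derived state is '0', and for the remaining characters it is '1'.
I: derived state '0' in Y only — an autapomorphy, so it tells us nothing about relationships among taxa.
All ingroup taxa share the derived state '1' for II; it defines the ingroup but does not resolve relationships within it.
III: derived state '0' in Y only — an autapomorphy, so it tells us nothing about relationships among taxa.
Only T and Y show the derived state '1' for IV, supporting them as a clade.
V: derived state '1' in T, W, and Y only — synapomorphy for {T, W, Y}.
Only H, S, T, W, and Y show the derived state '1' for VI, supporting them as a clade.
Only H, T, W, and Y show the derived state '1' for VII, supporting them as a clade.
Most parsimonious ingroup topology: (((((T,Y),W),H),S),N).
Y and T form a cherry on this tree, so they are sister taxa.

T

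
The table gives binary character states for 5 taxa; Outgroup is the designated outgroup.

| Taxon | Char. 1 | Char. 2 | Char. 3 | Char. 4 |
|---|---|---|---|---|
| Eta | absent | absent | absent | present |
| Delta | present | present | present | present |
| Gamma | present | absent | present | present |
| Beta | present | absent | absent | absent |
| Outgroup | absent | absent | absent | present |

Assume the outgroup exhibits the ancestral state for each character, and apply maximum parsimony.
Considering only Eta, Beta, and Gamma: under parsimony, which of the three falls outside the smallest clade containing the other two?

Eta

Character polarity is set by the outgroup: the derived state is whichever differs from the outgroup's state, so for Char. 4 the derived state is 'absent', and for the remaining characters it is 'present'.
Char. 1: derived state 'present' in Beta, Delta, and Gamma only — synapomorphy for {Beta, Delta, Gamma}.
Char. 2: derived state 'present' in Delta only — an autapomorphy, so it tells us nothing about relationships among taxa.
Only Delta and Gamma show the derived state 'present' for Char. 3, supporting them as a clade.
Char. 4 (derived state 'absent') is unique to Beta (autapomorphy; uninformative for grouping).
Most parsimonious ingroup topology: (Eta,((Gamma,Delta),Beta)).
Beta and Gamma share a more recent common ancestor with each other than either does with Eta, so Eta is the least closely related of the three.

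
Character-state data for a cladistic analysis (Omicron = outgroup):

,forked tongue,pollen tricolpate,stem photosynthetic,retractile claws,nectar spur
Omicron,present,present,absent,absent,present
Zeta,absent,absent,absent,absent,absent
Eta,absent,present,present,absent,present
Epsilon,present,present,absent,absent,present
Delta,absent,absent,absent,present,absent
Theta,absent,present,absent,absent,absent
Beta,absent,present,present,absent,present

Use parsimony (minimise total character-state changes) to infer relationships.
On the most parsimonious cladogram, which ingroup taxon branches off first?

Character polarity is set by the outgroup: the derived state is whichever differs from the outgroup's state, so for forked tongue, pollen tricolpate, nectar spur the derived state is 'absent', and for the remaining characters it is 'present'.
Only Beta, Delta, Eta, Theta, and Zeta show the derived state 'absent' for forked tongue, supporting them as a clade.
pollen tricolpate: derived state 'absent' in Delta and Zeta only — synapomorphy for {Delta, Zeta}.
Only Beta and Eta show the derived state 'present' for stem photosynthetic, supporting them as a clade.
retractile claws (derived state 'present') is unique to Delta (autapomorphy; uninformative for grouping).
nectar spur (derived state 'absent') is shared by Delta, Theta, and Zeta — a synapomorphy uniting that clade.
Most parsimonious ingroup topology: ((((Zeta,Delta),Theta),(Eta,Beta)),Epsilon).
Epsilon is sister to the clade containing all other ingroup taxa, so it is the earliest-diverging (most basal) ingroup lineage.

Epsilon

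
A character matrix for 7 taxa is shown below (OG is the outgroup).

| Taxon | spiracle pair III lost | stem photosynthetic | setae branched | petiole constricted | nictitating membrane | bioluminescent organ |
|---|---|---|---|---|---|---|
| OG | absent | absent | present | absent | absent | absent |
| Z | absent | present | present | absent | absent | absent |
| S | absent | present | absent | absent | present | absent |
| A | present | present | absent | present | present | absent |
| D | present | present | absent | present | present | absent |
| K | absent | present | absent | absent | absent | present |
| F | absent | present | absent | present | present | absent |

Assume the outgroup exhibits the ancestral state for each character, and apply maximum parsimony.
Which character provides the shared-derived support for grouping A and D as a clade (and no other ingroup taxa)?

Character polarity is set by the outgroup: the derived state is whichever differs from the outgroup's state, so for setae branched the derived state is 'absent', and for the remaining characters it is 'present'.
spiracle pair III lost: derived state 'present' in A and D only — synapomorphy for {A, D}.
All ingroup taxa share the derived state 'present' for stem photosynthetic; it defines the ingroup but does not resolve relationships within it.
Only A, D, F, K, and S show the derived state 'absent' for setae branched, supporting them as a clade.
petiole constricted (derived state 'present') is shared by A, D, and F — a synapomorphy uniting that clade.
nictitating membrane: derived state 'present' in A, D, F, and S only — synapomorphy for {A, D, F, S}.
bioluminescent organ (derived state 'present') is unique to K (autapomorphy; uninformative for grouping).
Most parsimonious ingroup topology: (Z,((S,((A,D),F)),K)).
The clade {A, D} is supported by spiracle pair III lost: its derived state 'present' occurs in exactly those taxa and in no other taxon (including the outgroup).

spiracle pair III lost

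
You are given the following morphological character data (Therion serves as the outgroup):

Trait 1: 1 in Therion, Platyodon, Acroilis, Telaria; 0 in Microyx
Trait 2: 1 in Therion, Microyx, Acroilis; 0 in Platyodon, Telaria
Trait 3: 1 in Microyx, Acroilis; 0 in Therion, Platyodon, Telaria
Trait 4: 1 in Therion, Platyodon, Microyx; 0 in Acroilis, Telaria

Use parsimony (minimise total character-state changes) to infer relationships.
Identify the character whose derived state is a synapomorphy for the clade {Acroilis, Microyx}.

Character polarity is set by the outgroup: the derived state is whichever differs from the outgroup's state, so for Trait 1, Trait 2, Trait 4 the derived state is '0', and for the remaining characters it is '1'.
Trait 1 (derived state '0') is unique to Microyx (autapomorphy; uninformative for grouping).
Trait 2: derived state '0' in Platyodon and Telaria only — synapomorphy for {Platyodon, Telaria}.
Trait 3 (derived state '1') is shared by Acroilis and Microyx — a synapomorphy uniting that clade.
Trait 4 groups Acroilis and Telaria, which is incompatible with the clades supported by the remaining characters; treating it as convergent (homoplasy) costs fewer steps than any alternative tree.
Most parsimonious ingroup topology: ((Platyodon,Telaria),(Microyx,Acroilis)).
The clade {Acroilis, Microyx} is supported by Trait 3: its derived state '1' occurs in exactly those taxa and in no other taxon (including the outgroup).

Trait 3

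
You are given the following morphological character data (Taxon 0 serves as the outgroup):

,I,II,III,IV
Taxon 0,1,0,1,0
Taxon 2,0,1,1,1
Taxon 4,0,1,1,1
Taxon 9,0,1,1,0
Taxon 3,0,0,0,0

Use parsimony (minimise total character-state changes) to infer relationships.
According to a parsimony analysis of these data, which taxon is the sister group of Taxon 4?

Character polarity is set by the outgroup: the derived state is whichever differs from the outgroup's state, so for I, III the derived state is '0', and for the remaining characters it is '1'.
I (derived state '0') is shared by all ingroup taxa — unites the whole ingroup.
Only Taxon 2, Taxon 4, and Taxon 9 show the derived state '1' for II, supporting them as a clade.
III: derived state '0' in Taxon 3 only — an autapomorphy, so it tells us nothing about relationships among taxa.
IV (derived state '1') is shared by Taxon 2 and Taxon 4 — a synapomorphy uniting that clade.
Most parsimonious ingroup topology: (((Taxon 2,Taxon 4),Taxon 9),Taxon 3).
Taxon 4 and Taxon 2 form a cherry on this tree, so they are sister taxa.

Taxon 2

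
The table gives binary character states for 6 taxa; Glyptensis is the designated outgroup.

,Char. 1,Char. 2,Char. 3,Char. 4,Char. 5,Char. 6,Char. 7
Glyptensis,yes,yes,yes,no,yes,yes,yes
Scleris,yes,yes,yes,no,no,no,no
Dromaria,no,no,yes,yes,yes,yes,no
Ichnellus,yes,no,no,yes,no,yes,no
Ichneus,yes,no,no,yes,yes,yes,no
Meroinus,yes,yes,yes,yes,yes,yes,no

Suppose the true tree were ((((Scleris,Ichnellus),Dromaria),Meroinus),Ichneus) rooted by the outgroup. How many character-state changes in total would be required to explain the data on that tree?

Map each character onto ((((Scleris,Ichnellus),Dromaria),Meroinus),Ichneus) (rooted by Glyptensis) and count the minimum state changes it requires (Fitch parsimony):
Char. 1: 1; Char. 2: 3; Char. 3: 2; Char. 4: 2; Char. 5: 1; Char. 6: 1; Char. 7: 1.
Total tree length = 11.

11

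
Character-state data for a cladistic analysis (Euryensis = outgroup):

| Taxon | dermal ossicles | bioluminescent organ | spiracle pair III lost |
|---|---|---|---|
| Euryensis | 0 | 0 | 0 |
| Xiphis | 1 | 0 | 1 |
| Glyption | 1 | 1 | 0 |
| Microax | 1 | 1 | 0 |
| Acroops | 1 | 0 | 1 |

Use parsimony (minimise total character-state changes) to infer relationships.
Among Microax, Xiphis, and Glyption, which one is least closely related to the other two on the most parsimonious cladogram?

Xiphis

The outgroup has state '0' for every character, so '1' is the derived state throughout.
dermal ossicles (derived state '1') is shared by all ingroup taxa — unites the whole ingroup.
Only Glyption and Microax show the derived state '1' for bioluminescent organ, supporting them as a clade.
Only Acroops and Xiphis show the derived state '1' for spiracle pair III lost, supporting them as a clade.
Most parsimonious ingroup topology: ((Xiphis,Acroops),(Glyption,Microax)).
Glyption and Microax share a more recent common ancestor with each other than either does with Xiphis, so Xiphis is the least closely related of the three.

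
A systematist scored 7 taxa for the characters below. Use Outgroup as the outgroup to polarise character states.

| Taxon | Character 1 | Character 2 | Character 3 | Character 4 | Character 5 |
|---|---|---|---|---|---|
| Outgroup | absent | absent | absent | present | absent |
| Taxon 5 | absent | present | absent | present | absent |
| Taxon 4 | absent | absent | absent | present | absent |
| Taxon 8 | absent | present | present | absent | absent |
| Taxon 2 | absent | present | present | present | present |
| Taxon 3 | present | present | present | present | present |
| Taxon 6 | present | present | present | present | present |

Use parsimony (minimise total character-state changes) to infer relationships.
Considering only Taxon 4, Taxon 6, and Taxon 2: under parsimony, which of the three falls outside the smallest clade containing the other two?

Taxon 4

Character polarity is set by the outgroup: the derived state is whichever differs from the outgroup's state, so for Character 4 the derived state is 'absent', and for the remaining characters it is 'present'.
Character 1: derived state 'present' in Taxon 3 and Taxon 6 only — synapomorphy for {Taxon 3, Taxon 6}.
Only Taxon 2, Taxon 3, Taxon 5, Taxon 6, and Taxon 8 show the derived state 'present' for Character 2, supporting them as a clade.
Character 3 (derived state 'present') is shared by Taxon 2, Taxon 3, Taxon 6, and Taxon 8 — a synapomorphy uniting that clade.
Character 4: derived state 'absent' in Taxon 8 only — an autapomorphy, so it tells us nothing about relationships among taxa.
Character 5: derived state 'present' in Taxon 2, Taxon 3, and Taxon 6 only — synapomorphy for {Taxon 2, Taxon 3, Taxon 6}.
Most parsimonious ingroup topology: ((Taxon 5,(Taxon 8,(Taxon 2,(Taxon 3,Taxon 6)))),Taxon 4).
Taxon 6 and Taxon 2 share a more recent common ancestor with each other than either does with Taxon 4, so Taxon 4 is the least closely related of the three.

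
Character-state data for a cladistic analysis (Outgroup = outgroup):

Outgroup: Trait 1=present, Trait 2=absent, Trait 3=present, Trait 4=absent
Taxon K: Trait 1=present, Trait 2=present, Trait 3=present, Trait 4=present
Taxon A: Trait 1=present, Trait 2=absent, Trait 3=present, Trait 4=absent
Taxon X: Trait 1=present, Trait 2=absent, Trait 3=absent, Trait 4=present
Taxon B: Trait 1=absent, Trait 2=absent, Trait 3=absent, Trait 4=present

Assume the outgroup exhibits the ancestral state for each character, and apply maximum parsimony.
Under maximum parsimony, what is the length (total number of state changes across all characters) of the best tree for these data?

Character polarity is set by the outgroup: the derived state is whichever differs from the outgroup's state, so for Trait 1, Trait 3 the derived state is 'absent', and for the remaining characters it is 'present'.
Trait 1: derived state 'absent' in Taxon B only — an autapomorphy, so it tells us nothing about relationships among taxa.
Trait 2 (derived state 'present') is unique to Taxon K (autapomorphy; uninformative for grouping).
Trait 3: derived state 'absent' in Taxon B and Taxon X only — synapomorphy for {Taxon B, Taxon X}.
Trait 4 (derived state 'present') is shared by Taxon B, Taxon K, and Taxon X — a synapomorphy uniting that clade.
Most parsimonious ingroup topology: ((Taxon K,(Taxon X,Taxon B)),Taxon A).
Changes per character on this tree: Trait 1: 1; Trait 2: 1; Trait 3: 1; Trait 4: 1.
Total = 4.

4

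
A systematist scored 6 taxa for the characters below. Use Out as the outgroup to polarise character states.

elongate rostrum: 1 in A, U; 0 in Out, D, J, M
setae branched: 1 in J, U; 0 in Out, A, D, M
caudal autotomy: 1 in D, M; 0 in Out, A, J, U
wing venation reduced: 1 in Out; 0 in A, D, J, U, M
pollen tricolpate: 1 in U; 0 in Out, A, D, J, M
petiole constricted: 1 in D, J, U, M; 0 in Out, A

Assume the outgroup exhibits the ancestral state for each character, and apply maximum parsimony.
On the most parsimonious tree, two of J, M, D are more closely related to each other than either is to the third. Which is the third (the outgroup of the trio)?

J

Character polarity is set by the outgroup: the derived state is whichever differs from the outgroup's state, so for wing venation reduced the derived state is '0', and for the remaining characters it is '1'.
elongate rostrum groups A and U, which is incompatible with the clades supported by the remaining characters; treating it as convergent (homoplasy) costs fewer steps than any alternative tree.
Only J and U show the derived state '1' for setae branched, supporting them as a clade.
caudal autotomy: derived state '1' in D and M only — synapomorphy for {D, M}.
All ingroup taxa share the derived state '0' for wing venation reduced; it defines the ingroup but does not resolve relationships within it.
pollen tricolpate (derived state '1') is unique to U (autapomorphy; uninformative for grouping).
petiole constricted (derived state '1') is shared by D, J, M, and U — a synapomorphy uniting that clade.
Most parsimonious ingroup topology: (((U,J),(M,D)),A).
M and D share a more recent common ancestor with each other than either does with J, so J is the least closely related of the three.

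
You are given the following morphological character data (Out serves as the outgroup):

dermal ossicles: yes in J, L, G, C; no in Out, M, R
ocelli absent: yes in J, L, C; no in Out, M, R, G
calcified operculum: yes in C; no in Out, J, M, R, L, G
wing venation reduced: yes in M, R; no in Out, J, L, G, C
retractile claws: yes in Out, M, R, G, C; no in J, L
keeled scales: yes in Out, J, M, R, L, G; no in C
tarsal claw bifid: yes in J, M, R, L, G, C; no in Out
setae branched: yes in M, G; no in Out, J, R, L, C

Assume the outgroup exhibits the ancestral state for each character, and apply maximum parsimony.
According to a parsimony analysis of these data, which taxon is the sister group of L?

Character polarity is set by the outgroup: the derived state is whichever differs from the outgroup's state, so for retractile claws, keeled scales the derived state is 'no', and for the remaining characters it is 'yes'.
dermal ossicles: derived state 'yes' in C, G, J, and L only — synapomorphy for {C, G, J, L}.
ocelli absent: derived state 'yes' in C, J, and L only — synapomorphy for {C, J, L}.
calcified operculum: derived state 'yes' in C only — an autapomorphy, so it tells us nothing about relationships among taxa.
wing venation reduced: derived state 'yes' in M and R only — synapomorphy for {M, R}.
retractile claws: derived state 'no' in J and L only — synapomorphy for {J, L}.
keeled scales: derived state 'no' in C only — an autapomorphy, so it tells us nothing about relationships among taxa.
All ingroup taxa share the derived state 'yes' for tarsal claw bifid; it defines the ingroup but does not resolve relationships within it.
setae branched groups G and M, which is incompatible with the clades supported by the remaining characters; treating it as convergent (homoplasy) costs fewer steps than any alternative tree.
Most parsimonious ingroup topology: ((((J,L),C),G),(M,R)).
L and J form a cherry on this tree, so they are sister taxa.

J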